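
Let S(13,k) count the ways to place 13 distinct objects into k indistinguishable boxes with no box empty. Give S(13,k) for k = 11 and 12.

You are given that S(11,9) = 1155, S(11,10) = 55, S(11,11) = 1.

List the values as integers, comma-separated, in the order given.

i=12: T(12,10)=1155+10·55=1705 | T(12,11)=55+11·1=66 | T(12,12)=1+12·0=1
i=13: T(13,11)=1705+11·66=2431 | T(13,12)=66+12·1=78
Read S(13,11) = 2431, S(13,12) = 78.

2431, 78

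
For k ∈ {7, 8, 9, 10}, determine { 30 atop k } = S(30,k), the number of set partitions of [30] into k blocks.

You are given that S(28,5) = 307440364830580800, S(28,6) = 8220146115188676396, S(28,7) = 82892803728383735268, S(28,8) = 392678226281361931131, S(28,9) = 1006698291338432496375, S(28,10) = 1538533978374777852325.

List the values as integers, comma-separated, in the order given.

i=29: T(29,6)=307440364830580800+6·8220146115188676396=49628317055962639176 | T(29,7)=8220146115188676396+7·82892803728383735268=588469772213874823272 | T(29,8)=82892803728383735268+8·392678226281361931131=3224318613979279184316 | T(29,9)=392678226281361931131+9·1006698291338432496375=9452962848327254398506 | T(29,10)=1006698291338432496375+10·1538533978374777852325=16392038075086211019625
i=30: T(30,7)=49628317055962639176+7·588469772213874823272=4168916722553086402080 | T(30,8)=588469772213874823272+8·3224318613979279184316=26383018684048108297800 | T(30,9)=3224318613979279184316+9·9452962848327254398506=88300984248924568770870 | T(30,10)=9452962848327254398506+10·16392038075086211019625=173373343599189364594756
Read S(30,7) = 4168916722553086402080, S(30,8) = 26383018684048108297800, S(30,9) = 88300984248924568770870, S(30,10) = 173373343599189364594756.

4168916722553086402080, 26383018684048108297800, 88300984248924568770870, 173373343599189364594756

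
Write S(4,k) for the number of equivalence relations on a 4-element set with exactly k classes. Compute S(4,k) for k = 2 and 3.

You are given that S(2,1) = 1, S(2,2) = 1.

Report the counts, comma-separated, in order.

[3] T[3,1]:1*1+0=1 · T[3,2]:2*1+1=3 · T[3,3]:3*0+1=1
[4] T[4,2]:2*3+1=7 · T[4,3]:3*1+3=6
Read S(4,2) = 7, S(4,3) = 6.

7, 6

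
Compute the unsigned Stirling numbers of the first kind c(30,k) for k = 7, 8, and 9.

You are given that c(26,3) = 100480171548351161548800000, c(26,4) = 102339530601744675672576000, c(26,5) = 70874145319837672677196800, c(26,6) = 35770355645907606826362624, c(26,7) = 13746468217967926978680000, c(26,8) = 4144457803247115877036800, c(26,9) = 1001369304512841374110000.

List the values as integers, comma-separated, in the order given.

@27  (27,4):102339530601744675672576000·26+100480171548351161548800000→2761307967193712729035776000, (27,5):70874145319837672677196800·26+102339530601744675672576000→1945067308917524165279692800, (27,6):35770355645907606826362624·26+70874145319837672677196800→1000903392113435450162625024, (27,7):13746468217967926978680000·26+35770355645907606826362624→393178529313073708272042624, (27,8):4144457803247115877036800·26+13746468217967926978680000→121502371102392939781636800, (27,9):1001369304512841374110000·26+4144457803247115877036800→30180059720580991603896800
@28  (28,5):1945067308917524165279692800·27+2761307967193712729035776000→55278125307966865191587481600, (28,6):1000903392113435450162625024·27+1945067308917524165279692800→28969458895980281319670568448, (28,7):393178529313073708272042624·27+1000903392113435450162625024→11616723683566425573507775872, (28,8):121502371102392939781636800·27+393178529313073708272042624→3673742549077683082376236224, (28,9):30180059720580991603896800·27+121502371102392939781636800→936363983558079713086850400
@29  (29,6):28969458895980281319670568448·28+55278125307966865191587481600→866422974395414742142363398144, (29,7):11616723683566425573507775872·28+28969458895980281319670568448→354237722035840197377888292864, (29,8):3673742549077683082376236224·28+11616723683566425573507775872→114481515057741551880042390144, (29,9):936363983558079713086850400·28+3673742549077683082376236224→29891934088703915048808047424
@30  (30,7):354237722035840197377888292864·29+866422974395414742142363398144→11139316913434780466101123891200, (30,8):114481515057741551880042390144·29+354237722035840197377888292864→3674201658710345201899117607040, (30,9):29891934088703915048808047424·29+114481515057741551880042390144→981347603630155088295475765440
Read c(30,7) = 11139316913434780466101123891200, c(30,8) = 3674201658710345201899117607040, c(30,9) = 981347603630155088295475765440.

11139316913434780466101123891200, 3674201658710345201899117607040, 981347603630155088295475765440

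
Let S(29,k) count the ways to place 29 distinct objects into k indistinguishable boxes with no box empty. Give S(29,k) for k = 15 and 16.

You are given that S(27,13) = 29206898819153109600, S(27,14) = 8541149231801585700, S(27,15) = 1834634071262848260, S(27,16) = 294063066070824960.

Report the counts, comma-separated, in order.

i=28: T(28,14)=29206898819153109600+14·8541149231801585700=148782988064375309400 | T(28,15)=8541149231801585700+15·1834634071262848260=36060660300744309600 | T(28,16)=1834634071262848260+16·294063066070824960=6539643128396047620
i=29: T(29,15)=148782988064375309400+15·36060660300744309600=689692892575539953400 | T(29,16)=36060660300744309600+16·6539643128396047620=140694950355081071520
Read S(29,15) = 689692892575539953400, S(29,16) = 140694950355081071520.

689692892575539953400, 140694950355081071520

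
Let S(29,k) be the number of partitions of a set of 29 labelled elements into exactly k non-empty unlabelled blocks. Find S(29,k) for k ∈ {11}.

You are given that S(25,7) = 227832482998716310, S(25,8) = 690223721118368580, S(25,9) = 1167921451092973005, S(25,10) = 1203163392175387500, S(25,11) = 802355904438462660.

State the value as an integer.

[26] T[26,8]:8*690223721118368580+227832482998716310=5749622251945664950 · T[26,9]:9*1167921451092973005+690223721118368580=11201516780955125625 · T[26,10]:10*1203163392175387500+1167921451092973005=13199555372846848005 · T[26,11]:11*802355904438462660+1203163392175387500=10029078340998476760
[27] T[27,9]:9*11201516780955125625+5749622251945664950=106563273280541795575 · T[27,10]:10*13199555372846848005+11201516780955125625=143197070509423605675 · T[27,11]:11*10029078340998476760+13199555372846848005=123519417123830092365
[28] T[28,10]:10*143197070509423605675+106563273280541795575=1538533978374777852325 · T[28,11]:11*123519417123830092365+143197070509423605675=1501910658871554621690
[29] T[29,11]:11*1501910658871554621690+1538533978374777852325=18059551225961878690915
Read S(29,11) = 18059551225961878690915.

18059551225961878690915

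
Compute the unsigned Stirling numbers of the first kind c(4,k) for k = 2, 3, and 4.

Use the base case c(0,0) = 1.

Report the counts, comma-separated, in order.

11, 6, 1

[1] T[1,1]:0*0+1=1
[2] T[2,1]:1*1+0=1 · T[2,2]:1*0+1=1
[3] T[3,1]:2*1+0=2 · T[3,2]:2*1+1=3 · T[3,3]:2*0+1=1
[4] T[4,2]:3*3+2=11 · T[4,3]:3*1+3=6 · T[4,4]:3*0+1=1
Read c(4,2) = 11, c(4,3) = 6, c(4,4) = 1.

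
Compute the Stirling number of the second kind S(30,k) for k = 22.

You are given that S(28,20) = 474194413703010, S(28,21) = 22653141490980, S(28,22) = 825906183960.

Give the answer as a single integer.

[29] T[29,21]:21*22653141490980+474194413703010=949910385013590 · T[29,22]:22*825906183960+22653141490980=40823077538100
[30] T[30,22]:22*40823077538100+949910385013590=1848018090851790
Read S(30,22) = 1848018090851790.

1848018090851790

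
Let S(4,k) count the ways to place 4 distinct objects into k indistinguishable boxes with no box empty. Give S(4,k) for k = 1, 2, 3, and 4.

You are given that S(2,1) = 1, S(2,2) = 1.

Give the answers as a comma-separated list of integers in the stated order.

i=3: T(3,1)=0+1·1=1 | T(3,2)=1+2·1=3 | T(3,3)=1+3·0=1
i=4: T(4,1)=0+1·1=1 | T(4,2)=1+2·3=7 | T(4,3)=3+3·1=6 | T(4,4)=1+4·0=1
Read S(4,1) = 1, S(4,2) = 7, S(4,3) = 6, S(4,4) = 1.

1, 7, 6, 1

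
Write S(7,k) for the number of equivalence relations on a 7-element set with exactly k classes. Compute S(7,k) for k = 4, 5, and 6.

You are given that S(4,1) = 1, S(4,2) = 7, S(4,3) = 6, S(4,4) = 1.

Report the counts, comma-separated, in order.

r5: T_5,2=2×7+1=15; T_5,3=3×6+7=25; T_5,4=4×1+6=10; T_5,5=5×0+1=1
r6: T_6,3=3×25+15=90; T_6,4=4×10+25=65; T_6,5=5×1+10=15; T_6,6=6×0+1=1
r7: T_7,4=4×65+90=350; T_7,5=5×15+65=140; T_7,6=6×1+15=21
Read S(7,4) = 350, S(7,5) = 140, S(7,6) = 21.

350, 140, 21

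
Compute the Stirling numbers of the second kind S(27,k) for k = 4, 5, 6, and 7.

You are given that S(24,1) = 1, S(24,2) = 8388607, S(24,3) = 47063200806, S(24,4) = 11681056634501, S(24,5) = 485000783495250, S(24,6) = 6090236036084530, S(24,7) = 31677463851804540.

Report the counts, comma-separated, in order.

749329038535350, 61338207158409090, 1359801318005044551, 11647571772911241531

i=25: T(25,2)=1+2·8388607=16777215 | T(25,3)=8388607+3·47063200806=141197991025 | T(25,4)=47063200806+4·11681056634501=46771289738810 | T(25,5)=11681056634501+5·485000783495250=2436684974110751 | T(25,6)=485000783495250+6·6090236036084530=37026417000002430 | T(25,7)=6090236036084530+7·31677463851804540=227832482998716310
i=26: T(26,3)=16777215+3·141197991025=423610750290 | T(26,4)=141197991025+4·46771289738810=187226356946265 | T(26,5)=46771289738810+5·2436684974110751=12230196160292565 | T(26,6)=2436684974110751+6·37026417000002430=224595186974125331 | T(26,7)=37026417000002430+7·227832482998716310=1631853797991016600
i=27: T(27,4)=423610750290+4·187226356946265=749329038535350 | T(27,5)=187226356946265+5·12230196160292565=61338207158409090 | T(27,6)=12230196160292565+6·224595186974125331=1359801318005044551 | T(27,7)=224595186974125331+7·1631853797991016600=11647571772911241531
Read S(27,4) = 749329038535350, S(27,5) = 61338207158409090, S(27,6) = 1359801318005044551, S(27,7) = 11647571772911241531.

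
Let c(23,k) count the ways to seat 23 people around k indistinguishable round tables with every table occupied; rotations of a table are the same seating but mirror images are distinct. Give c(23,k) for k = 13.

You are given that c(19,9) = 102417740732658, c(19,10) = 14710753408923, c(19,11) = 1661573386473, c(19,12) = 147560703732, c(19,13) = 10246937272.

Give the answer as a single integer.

@20  (20,10):14710753408923·19+102417740732658→381922055502195, (20,11):1661573386473·19+14710753408923→46280647751910, (20,12):147560703732·19+1661573386473→4465226757381, (20,13):10246937272·19+147560703732→342252511900
@21  (21,11):46280647751910·20+381922055502195→1307535010540395, (21,12):4465226757381·20+46280647751910→135585182899530, (21,13):342252511900·20+4465226757381→11310276995381
@22  (22,12):135585182899530·21+1307535010540395→4154823851430525, (22,13):11310276995381·21+135585182899530→373100999802531
@23  (23,13):373100999802531·22+4154823851430525→12363045847086207
Read c(23,13) = 12363045847086207.

12363045847086207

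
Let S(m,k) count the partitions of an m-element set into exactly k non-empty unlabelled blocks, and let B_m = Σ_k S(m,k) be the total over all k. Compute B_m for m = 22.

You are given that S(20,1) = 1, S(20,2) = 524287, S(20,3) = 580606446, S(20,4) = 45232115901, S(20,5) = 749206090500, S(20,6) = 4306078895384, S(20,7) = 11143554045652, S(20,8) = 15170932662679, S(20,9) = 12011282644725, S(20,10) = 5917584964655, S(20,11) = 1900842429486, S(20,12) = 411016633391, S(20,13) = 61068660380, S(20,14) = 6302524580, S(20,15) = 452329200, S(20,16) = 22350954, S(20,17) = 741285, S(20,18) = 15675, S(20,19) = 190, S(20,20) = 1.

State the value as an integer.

i=21: T(21,1)=0+1·1=1 | T(21,2)=1+2·524287=1048575 | T(21,3)=524287+3·580606446=1742343625 | T(21,4)=580606446+4·45232115901=181509070050 | T(21,5)=45232115901+5·749206090500=3791262568401 | T(21,6)=749206090500+6·4306078895384=26585679462804 | T(21,7)=4306078895384+7·11143554045652=82310957214948 | T(21,8)=11143554045652+8·15170932662679=132511015347084 | T(21,9)=15170932662679+9·12011282644725=123272476465204 | T(21,10)=12011282644725+10·5917584964655=71187132291275 | T(21,11)=5917584964655+11·1900842429486=26826851689001 | T(21,12)=1900842429486+12·411016633391=6833042030178 | T(21,13)=411016633391+13·61068660380=1204909218331 | T(21,14)=61068660380+14·6302524580=149304004500 | T(21,15)=6302524580+15·452329200=13087462580 | T(21,16)=452329200+16·22350954=809944464 | T(21,17)=22350954+17·741285=34952799 | T(21,18)=741285+18·15675=1023435 | T(21,19)=15675+19·190=19285 | T(21,20)=190+20·1=210 | T(21,21)=1+21·0=1
i=22: T(22,1)=0+1·1=1 | T(22,2)=1+2·1048575=2097151 | T(22,3)=1048575+3·1742343625=5228079450 | T(22,4)=1742343625+4·181509070050=727778623825 | T(22,5)=181509070050+5·3791262568401=19137821912055 | T(22,6)=3791262568401+6·26585679462804=163305339345225 | T(22,7)=26585679462804+7·82310957214948=602762379967440 | T(22,8)=82310957214948+8·132511015347084=1142399079991620 | T(22,9)=132511015347084+9·123272476465204=1241963303533920 | T(22,10)=123272476465204+10·71187132291275=835143799377954 | T(22,11)=71187132291275+11·26826851689001=366282500870286 | T(22,12)=26826851689001+12·6833042030178=108823356051137 | T(22,13)=6833042030178+13·1204909218331=22496861868481 | T(22,14)=1204909218331+14·149304004500=3295165281331 | T(22,15)=149304004500+15·13087462580=345615943200 | T(22,16)=13087462580+16·809944464=26046574004 | T(22,17)=809944464+17·34952799=1404142047 | T(22,18)=34952799+18·1023435=53374629 | T(22,19)=1023435+19·19285=1389850 | T(22,20)=19285+20·210=23485 | T(22,21)=210+21·1=231 | T(22,22)=1+22·0=1
B_22 = ΣS(22,k) = 1+2097151+5228079450+727778623825+19137821912055+163305339345225+602762379967440+1142399079991620+1241963303533920+835143799377954+366282500870286+108823356051137+22496861868481+3295165281331+345615943200+26046574004+1404142047+53374629+1389850+23485+231+1 = 4506715738447323

4506715738447323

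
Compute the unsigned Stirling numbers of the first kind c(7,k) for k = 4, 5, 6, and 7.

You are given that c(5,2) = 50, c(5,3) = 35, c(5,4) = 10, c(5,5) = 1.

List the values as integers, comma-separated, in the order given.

735, 175, 21, 1

[6] T[6,3]:5*35+50=225 · T[6,4]:5*10+35=85 · T[6,5]:5*1+10=15 · T[6,6]:5*0+1=1
[7] T[7,4]:6*85+225=735 · T[7,5]:6*15+85=175 · T[7,6]:6*1+15=21 · T[7,7]:6*0+1=1
Read c(7,4) = 735, c(7,5) = 175, c(7,6) = 21, c(7,7) = 1.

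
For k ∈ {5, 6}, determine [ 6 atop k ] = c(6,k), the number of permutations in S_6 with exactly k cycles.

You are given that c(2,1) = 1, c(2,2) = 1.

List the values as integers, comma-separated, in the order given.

15, 1

@3  (3,2):1·2+1→3, (3,3):0·2+1→1
@4  (4,3):1·3+3→6, (4,4):0·3+1→1
@5  (5,4):1·4+6→10, (5,5):0·4+1→1
@6  (6,5):1·5+10→15, (6,6):0·5+1→1
Read c(6,5) = 15, c(6,6) = 1.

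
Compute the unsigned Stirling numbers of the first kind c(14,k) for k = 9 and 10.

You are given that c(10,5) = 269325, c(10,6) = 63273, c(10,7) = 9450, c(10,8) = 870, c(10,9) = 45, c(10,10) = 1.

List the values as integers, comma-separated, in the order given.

@11  (11,6):63273·10+269325→902055, (11,7):9450·10+63273→157773, (11,8):870·10+9450→18150, (11,9):45·10+870→1320, (11,10):1·10+45→55
@12  (12,7):157773·11+902055→2637558, (12,8):18150·11+157773→357423, (12,9):1320·11+18150→32670, (12,10):55·11+1320→1925
@13  (13,8):357423·12+2637558→6926634, (13,9):32670·12+357423→749463, (13,10):1925·12+32670→55770
@14  (14,9):749463·13+6926634→16669653, (14,10):55770·13+749463→1474473
Read c(14,9) = 16669653, c(14,10) = 1474473.

16669653, 1474473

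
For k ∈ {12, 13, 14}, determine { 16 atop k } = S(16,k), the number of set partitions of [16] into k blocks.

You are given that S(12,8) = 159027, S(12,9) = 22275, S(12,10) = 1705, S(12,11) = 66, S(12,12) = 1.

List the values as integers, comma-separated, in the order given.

row 13: T[13][9]=9·22275+159027=359502  T[13][10]=10·1705+22275=39325  T[13][11]=11·66+1705=2431  T[13][12]=12·1+66=78  T[13][13]=13·0+1=1
row 14: T[14][10]=10·39325+359502=752752  T[14][11]=11·2431+39325=66066  T[14][12]=12·78+2431=3367  T[14][13]=13·1+78=91  T[14][14]=14·0+1=1
row 15: T[15][11]=11·66066+752752=1479478  T[15][12]=12·3367+66066=106470  T[15][13]=13·91+3367=4550  T[15][14]=14·1+91=105
row 16: T[16][12]=12·106470+1479478=2757118  T[16][13]=13·4550+106470=165620  T[16][14]=14·105+4550=6020
Read S(16,12) = 2757118, S(16,13) = 165620, S(16,14) = 6020.

2757118, 165620, 6020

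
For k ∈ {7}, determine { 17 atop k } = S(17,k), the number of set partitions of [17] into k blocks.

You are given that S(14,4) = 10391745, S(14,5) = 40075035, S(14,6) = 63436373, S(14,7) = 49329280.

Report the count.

25708104786

i=15: T(15,5)=10391745+5·40075035=210766920 | T(15,6)=40075035+6·63436373=420693273 | T(15,7)=63436373+7·49329280=408741333
i=16: T(16,6)=210766920+6·420693273=2734926558 | T(16,7)=420693273+7·408741333=3281882604
i=17: T(17,7)=2734926558+7·3281882604=25708104786
Read S(17,7) = 25708104786.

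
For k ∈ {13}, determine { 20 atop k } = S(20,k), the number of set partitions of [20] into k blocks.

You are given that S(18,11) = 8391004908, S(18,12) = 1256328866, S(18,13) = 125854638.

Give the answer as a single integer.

r19: T_19,12=12×1256328866+8391004908=23466951300; T_19,13=13×125854638+1256328866=2892439160
r20: T_20,13=13×2892439160+23466951300=61068660380
Read S(20,13) = 61068660380.

61068660380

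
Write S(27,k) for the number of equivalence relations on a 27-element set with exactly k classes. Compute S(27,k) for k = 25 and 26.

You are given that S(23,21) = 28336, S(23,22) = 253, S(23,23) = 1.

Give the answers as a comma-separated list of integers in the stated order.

row 24: T[24][22]=22·253+28336=33902  T[24][23]=23·1+253=276  T[24][24]=24·0+1=1
row 25: T[25][23]=23·276+33902=40250  T[25][24]=24·1+276=300  T[25][25]=25·0+1=1
row 26: T[26][24]=24·300+40250=47450  T[26][25]=25·1+300=325  T[26][26]=26·0+1=1
row 27: T[27][25]=25·325+47450=55575  T[27][26]=26·1+325=351
Read S(27,25) = 55575, S(27,26) = 351.

55575, 351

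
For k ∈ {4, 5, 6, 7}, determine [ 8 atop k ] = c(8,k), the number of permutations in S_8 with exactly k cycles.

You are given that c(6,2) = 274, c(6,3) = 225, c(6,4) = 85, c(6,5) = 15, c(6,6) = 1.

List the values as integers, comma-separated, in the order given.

6769, 1960, 322, 28

@7  (7,3):225·6+274→1624, (7,4):85·6+225→735, (7,5):15·6+85→175, (7,6):1·6+15→21, (7,7):0·6+1→1
@8  (8,4):735·7+1624→6769, (8,5):175·7+735→1960, (8,6):21·7+175→322, (8,7):1·7+21→28
Read c(8,4) = 6769, c(8,5) = 1960, c(8,6) = 322, c(8,7) = 28.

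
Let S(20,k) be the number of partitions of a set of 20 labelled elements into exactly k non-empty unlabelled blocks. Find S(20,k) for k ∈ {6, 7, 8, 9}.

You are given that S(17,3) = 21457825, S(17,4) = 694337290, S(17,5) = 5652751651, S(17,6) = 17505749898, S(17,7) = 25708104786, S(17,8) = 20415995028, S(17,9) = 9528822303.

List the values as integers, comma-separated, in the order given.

i=18: T(18,4)=21457825+4·694337290=2798806985 | T(18,5)=694337290+5·5652751651=28958095545 | T(18,6)=5652751651+6·17505749898=110687251039 | T(18,7)=17505749898+7·25708104786=197462483400 | T(18,8)=25708104786+8·20415995028=189036065010 | T(18,9)=20415995028+9·9528822303=106175395755
i=19: T(19,5)=2798806985+5·28958095545=147589284710 | T(19,6)=28958095545+6·110687251039=693081601779 | T(19,7)=110687251039+7·197462483400=1492924634839 | T(19,8)=197462483400+8·189036065010=1709751003480 | T(19,9)=189036065010+9·106175395755=1144614626805
i=20: T(20,6)=147589284710+6·693081601779=4306078895384 | T(20,7)=693081601779+7·1492924634839=11143554045652 | T(20,8)=1492924634839+8·1709751003480=15170932662679 | T(20,9)=1709751003480+9·1144614626805=12011282644725
Read S(20,6) = 4306078895384, S(20,7) = 11143554045652, S(20,8) = 15170932662679, S(20,9) = 12011282644725.

4306078895384, 11143554045652, 15170932662679, 12011282644725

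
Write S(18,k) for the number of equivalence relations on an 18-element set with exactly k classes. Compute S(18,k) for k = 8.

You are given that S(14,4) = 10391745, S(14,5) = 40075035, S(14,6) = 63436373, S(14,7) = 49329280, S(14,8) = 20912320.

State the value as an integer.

189036065010

@15  (15,5):40075035·5+10391745→210766920, (15,6):63436373·6+40075035→420693273, (15,7):49329280·7+63436373→408741333, (15,8):20912320·8+49329280→216627840
@16  (16,6):420693273·6+210766920→2734926558, (16,7):408741333·7+420693273→3281882604, (16,8):216627840·8+408741333→2141764053
@17  (17,7):3281882604·7+2734926558→25708104786, (17,8):2141764053·8+3281882604→20415995028
@18  (18,8):20415995028·8+25708104786→189036065010
Read S(18,8) = 189036065010.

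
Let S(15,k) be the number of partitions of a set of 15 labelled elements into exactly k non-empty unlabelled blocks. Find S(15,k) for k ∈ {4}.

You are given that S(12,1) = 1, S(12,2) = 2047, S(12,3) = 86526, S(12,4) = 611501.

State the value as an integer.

42355950

row 13: T[13][2]=2·2047+1=4095  T[13][3]=3·86526+2047=261625  T[13][4]=4·611501+86526=2532530
row 14: T[14][3]=3·261625+4095=788970  T[14][4]=4·2532530+261625=10391745
row 15: T[15][4]=4·10391745+788970=42355950
Read S(15,4) = 42355950.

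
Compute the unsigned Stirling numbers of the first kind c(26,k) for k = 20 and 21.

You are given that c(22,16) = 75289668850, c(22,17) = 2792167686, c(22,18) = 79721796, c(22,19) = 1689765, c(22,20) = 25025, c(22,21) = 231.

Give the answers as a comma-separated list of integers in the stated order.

696829576300, 17247104875

i=23: T(23,17)=75289668850+22·2792167686=136717357942 | T(23,18)=2792167686+22·79721796=4546047198 | T(23,19)=79721796+22·1689765=116896626 | T(23,20)=1689765+22·25025=2240315 | T(23,21)=25025+22·231=30107
i=24: T(24,18)=136717357942+23·4546047198=241276443496 | T(24,19)=4546047198+23·116896626=7234669596 | T(24,20)=116896626+23·2240315=168423871 | T(24,21)=2240315+23·30107=2932776
i=25: T(25,19)=241276443496+24·7234669596=414908513800 | T(25,20)=7234669596+24·168423871=11276842500 | T(25,21)=168423871+24·2932776=238810495
i=26: T(26,20)=414908513800+25·11276842500=696829576300 | T(26,21)=11276842500+25·238810495=17247104875
Read c(26,20) = 696829576300, c(26,21) = 17247104875.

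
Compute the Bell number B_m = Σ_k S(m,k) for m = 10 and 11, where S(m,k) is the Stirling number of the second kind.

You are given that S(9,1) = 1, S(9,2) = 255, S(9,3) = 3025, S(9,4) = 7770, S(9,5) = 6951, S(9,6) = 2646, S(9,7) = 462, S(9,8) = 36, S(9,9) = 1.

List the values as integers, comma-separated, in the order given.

115975, 678570

i=10: T(10,1)=0+1·1=1 | T(10,2)=1+2·255=511 | T(10,3)=255+3·3025=9330 | T(10,4)=3025+4·7770=34105 | T(10,5)=7770+5·6951=42525 | T(10,6)=6951+6·2646=22827 | T(10,7)=2646+7·462=5880 | T(10,8)=462+8·36=750 | T(10,9)=36+9·1=45 | T(10,10)=1+10·0=1
i=11: T(11,1)=0+1·1=1 | T(11,2)=1+2·511=1023 | T(11,3)=511+3·9330=28501 | T(11,4)=9330+4·34105=145750 | T(11,5)=34105+5·42525=246730 | T(11,6)=42525+6·22827=179487 | T(11,7)=22827+7·5880=63987 | T(11,8)=5880+8·750=11880 | T(11,9)=750+9·45=1155 | T(11,10)=45+10·1=55 | T(11,11)=1+11·0=1
B_10 = ΣS(10,k) = 1+511+9330+34105+42525+22827+5880+750+45+1 = 115975
B_11 = ΣS(11,k) = 1+1023+28501+145750+246730+179487+63987+11880+1155+55+1 = 678570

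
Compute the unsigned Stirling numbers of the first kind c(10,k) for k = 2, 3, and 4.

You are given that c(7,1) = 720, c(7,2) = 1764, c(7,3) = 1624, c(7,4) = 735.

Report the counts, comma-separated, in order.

1026576, 1172700, 723680

i=8: T(8,1)=0+7·720=5040 | T(8,2)=720+7·1764=13068 | T(8,3)=1764+7·1624=13132 | T(8,4)=1624+7·735=6769
i=9: T(9,1)=0+8·5040=40320 | T(9,2)=5040+8·13068=109584 | T(9,3)=13068+8·13132=118124 | T(9,4)=13132+8·6769=67284
i=10: T(10,2)=40320+9·109584=1026576 | T(10,3)=109584+9·118124=1172700 | T(10,4)=118124+9·67284=723680
Read c(10,2) = 1026576, c(10,3) = 1172700, c(10,4) = 723680.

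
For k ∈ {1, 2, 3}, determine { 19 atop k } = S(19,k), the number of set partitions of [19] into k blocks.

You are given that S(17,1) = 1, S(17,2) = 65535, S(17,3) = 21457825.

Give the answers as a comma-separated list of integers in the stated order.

i=18: T(18,1)=0+1·1=1 | T(18,2)=1+2·65535=131071 | T(18,3)=65535+3·21457825=64439010
i=19: T(19,1)=0+1·1=1 | T(19,2)=1+2·131071=262143 | T(19,3)=131071+3·64439010=193448101
Read S(19,1) = 1, S(19,2) = 262143, S(19,3) = 193448101.

1, 262143, 193448101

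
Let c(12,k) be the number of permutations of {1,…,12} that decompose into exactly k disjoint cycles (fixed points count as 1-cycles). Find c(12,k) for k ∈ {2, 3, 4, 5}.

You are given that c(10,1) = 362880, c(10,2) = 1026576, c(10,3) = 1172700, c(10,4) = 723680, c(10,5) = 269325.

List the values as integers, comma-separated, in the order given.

120543840, 150917976, 105258076, 45995730

i=11: T(11,1)=0+10·362880=3628800 | T(11,2)=362880+10·1026576=10628640 | T(11,3)=1026576+10·1172700=12753576 | T(11,4)=1172700+10·723680=8409500 | T(11,5)=723680+10·269325=3416930
i=12: T(12,2)=3628800+11·10628640=120543840 | T(12,3)=10628640+11·12753576=150917976 | T(12,4)=12753576+11·8409500=105258076 | T(12,5)=8409500+11·3416930=45995730
Read c(12,2) = 120543840, c(12,3) = 150917976, c(12,4) = 105258076, c(12,5) = 45995730.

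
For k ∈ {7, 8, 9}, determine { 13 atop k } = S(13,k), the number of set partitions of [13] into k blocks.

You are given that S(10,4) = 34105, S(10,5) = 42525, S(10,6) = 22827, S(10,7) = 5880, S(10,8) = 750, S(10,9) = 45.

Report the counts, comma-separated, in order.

r11: T_11,5=5×42525+34105=246730; T_11,6=6×22827+42525=179487; T_11,7=7×5880+22827=63987; T_11,8=8×750+5880=11880; T_11,9=9×45+750=1155
r12: T_12,6=6×179487+246730=1323652; T_12,7=7×63987+179487=627396; T_12,8=8×11880+63987=159027; T_12,9=9×1155+11880=22275
r13: T_13,7=7×627396+1323652=5715424; T_13,8=8×159027+627396=1899612; T_13,9=9×22275+159027=359502
Read S(13,7) = 5715424, S(13,8) = 1899612, S(13,9) = 359502.

5715424, 1899612, 359502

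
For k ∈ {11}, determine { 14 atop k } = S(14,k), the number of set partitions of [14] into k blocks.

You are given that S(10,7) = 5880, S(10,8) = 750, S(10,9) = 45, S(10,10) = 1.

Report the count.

66066

i=11: T(11,8)=5880+8·750=11880 | T(11,9)=750+9·45=1155 | T(11,10)=45+10·1=55 | T(11,11)=1+11·0=1
i=12: T(12,9)=11880+9·1155=22275 | T(12,10)=1155+10·55=1705 | T(12,11)=55+11·1=66
i=13: T(13,10)=22275+10·1705=39325 | T(13,11)=1705+11·66=2431
i=14: T(14,11)=39325+11·2431=66066
Read S(14,11) = 66066.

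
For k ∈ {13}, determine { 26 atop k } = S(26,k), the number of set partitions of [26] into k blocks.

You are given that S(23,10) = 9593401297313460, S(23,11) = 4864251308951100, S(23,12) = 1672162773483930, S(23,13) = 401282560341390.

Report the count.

i=24: T(24,11)=9593401297313460+11·4864251308951100=63100165695775560 | T(24,12)=4864251308951100+12·1672162773483930=24930204590758260 | T(24,13)=1672162773483930+13·401282560341390=6888836057922000
i=25: T(25,12)=63100165695775560+12·24930204590758260=362262620784874680 | T(25,13)=24930204590758260+13·6888836057922000=114485073343744260
i=26: T(26,13)=362262620784874680+13·114485073343744260=1850568574253550060
Read S(26,13) = 1850568574253550060.

1850568574253550060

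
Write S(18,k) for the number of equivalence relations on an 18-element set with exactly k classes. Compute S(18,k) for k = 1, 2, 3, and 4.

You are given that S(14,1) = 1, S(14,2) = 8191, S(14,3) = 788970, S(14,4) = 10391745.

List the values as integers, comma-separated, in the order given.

1, 131071, 64439010, 2798806985

row 15: T[15][1]=1·1+0=1  T[15][2]=2·8191+1=16383  T[15][3]=3·788970+8191=2375101  T[15][4]=4·10391745+788970=42355950
row 16: T[16][1]=1·1+0=1  T[16][2]=2·16383+1=32767  T[16][3]=3·2375101+16383=7141686  T[16][4]=4·42355950+2375101=171798901
row 17: T[17][1]=1·1+0=1  T[17][2]=2·32767+1=65535  T[17][3]=3·7141686+32767=21457825  T[17][4]=4·171798901+7141686=694337290
row 18: T[18][1]=1·1+0=1  T[18][2]=2·65535+1=131071  T[18][3]=3·21457825+65535=64439010  T[18][4]=4·694337290+21457825=2798806985
Read S(18,1) = 1, S(18,2) = 131071, S(18,3) = 64439010, S(18,4) = 2798806985.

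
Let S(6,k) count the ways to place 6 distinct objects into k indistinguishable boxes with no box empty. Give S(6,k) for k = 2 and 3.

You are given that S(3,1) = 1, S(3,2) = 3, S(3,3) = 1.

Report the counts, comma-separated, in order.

31, 90

i=4: T(4,1)=0+1·1=1 | T(4,2)=1+2·3=7 | T(4,3)=3+3·1=6
i=5: T(5,1)=0+1·1=1 | T(5,2)=1+2·7=15 | T(5,3)=7+3·6=25
i=6: T(6,2)=1+2·15=31 | T(6,3)=15+3·25=90
Read S(6,2) = 31, S(6,3) = 90.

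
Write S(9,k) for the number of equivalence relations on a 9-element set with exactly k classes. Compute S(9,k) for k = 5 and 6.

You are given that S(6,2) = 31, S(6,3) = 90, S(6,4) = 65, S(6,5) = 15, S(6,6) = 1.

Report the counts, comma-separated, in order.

r7: T_7,3=3×90+31=301; T_7,4=4×65+90=350; T_7,5=5×15+65=140; T_7,6=6×1+15=21
r8: T_8,4=4×350+301=1701; T_8,5=5×140+350=1050; T_8,6=6×21+140=266
r9: T_9,5=5×1050+1701=6951; T_9,6=6×266+1050=2646
Read S(9,5) = 6951, S(9,6) = 2646.

6951, 2646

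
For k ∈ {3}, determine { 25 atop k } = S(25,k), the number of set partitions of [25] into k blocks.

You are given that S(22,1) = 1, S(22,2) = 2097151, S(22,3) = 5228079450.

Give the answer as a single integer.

[23] T[23,1]:1*1+0=1 · T[23,2]:2*2097151+1=4194303 · T[23,3]:3*5228079450+2097151=15686335501
[24] T[24,2]:2*4194303+1=8388607 · T[24,3]:3*15686335501+4194303=47063200806
[25] T[25,3]:3*47063200806+8388607=141197991025
Read S(25,3) = 141197991025.

141197991025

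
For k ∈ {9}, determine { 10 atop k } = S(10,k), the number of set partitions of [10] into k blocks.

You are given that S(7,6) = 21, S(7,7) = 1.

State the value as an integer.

r8: T_8,7=7×1+21=28; T_8,8=8×0+1=1
r9: T_9,8=8×1+28=36; T_9,9=9×0+1=1
r10: T_10,9=9×1+36=45
Read S(10,9) = 45.

45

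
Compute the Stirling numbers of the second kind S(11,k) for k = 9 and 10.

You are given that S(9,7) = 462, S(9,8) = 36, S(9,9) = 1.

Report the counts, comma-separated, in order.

1155, 55

i=10: T(10,8)=462+8·36=750 | T(10,9)=36+9·1=45 | T(10,10)=1+10·0=1
i=11: T(11,9)=750+9·45=1155 | T(11,10)=45+10·1=55
Read S(11,9) = 1155, S(11,10) = 55.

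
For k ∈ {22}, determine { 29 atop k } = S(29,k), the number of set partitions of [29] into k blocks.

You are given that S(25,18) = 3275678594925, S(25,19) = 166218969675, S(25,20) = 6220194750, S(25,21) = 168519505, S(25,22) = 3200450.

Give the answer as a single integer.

40823077538100

@26  (26,19):166218969675·19+3275678594925→6433839018750, (26,20):6220194750·20+166218969675→290622864675, (26,21):168519505·21+6220194750→9759104355, (26,22):3200450·22+168519505→238929405
@27  (27,20):290622864675·20+6433839018750→12246296312250, (27,21):9759104355·21+290622864675→495564056130, (27,22):238929405·22+9759104355→15015551265
@28  (28,21):495564056130·21+12246296312250→22653141490980, (28,22):15015551265·22+495564056130→825906183960
@29  (29,22):825906183960·22+22653141490980→40823077538100
Read S(29,22) = 40823077538100.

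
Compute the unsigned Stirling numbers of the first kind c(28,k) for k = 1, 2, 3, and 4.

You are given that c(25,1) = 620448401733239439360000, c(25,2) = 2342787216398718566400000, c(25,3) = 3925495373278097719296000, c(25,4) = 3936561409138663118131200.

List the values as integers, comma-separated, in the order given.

@26  (26,1):620448401733239439360000·25+0→15511210043330985984000000, (26,2):2342787216398718566400000·25+620448401733239439360000→59190128811701203599360000, (26,3):3925495373278097719296000·25+2342787216398718566400000→100480171548351161548800000, (26,4):3936561409138663118131200·25+3925495373278097719296000→102339530601744675672576000
@27  (27,1):15511210043330985984000000·26+0→403291461126605635584000000, (27,2):59190128811701203599360000·26+15511210043330985984000000→1554454559147562279567360000, (27,3):100480171548351161548800000·26+59190128811701203599360000→2671674589068831403868160000, (27,4):102339530601744675672576000·26+100480171548351161548800000→2761307967193712729035776000
@28  (28,1):403291461126605635584000000·27+0→10888869450418352160768000000, (28,2):1554454559147562279567360000·27+403291461126605635584000000→42373564558110787183902720000, (28,3):2671674589068831403868160000·27+1554454559147562279567360000→73689668464006010184007680000, (28,4):2761307967193712729035776000·27+2671674589068831403868160000→77226989703299075087834112000
Read c(28,1) = 10888869450418352160768000000, c(28,2) = 42373564558110787183902720000, c(28,3) = 73689668464006010184007680000, c(28,4) = 77226989703299075087834112000.

10888869450418352160768000000, 42373564558110787183902720000, 73689668464006010184007680000, 77226989703299075087834112000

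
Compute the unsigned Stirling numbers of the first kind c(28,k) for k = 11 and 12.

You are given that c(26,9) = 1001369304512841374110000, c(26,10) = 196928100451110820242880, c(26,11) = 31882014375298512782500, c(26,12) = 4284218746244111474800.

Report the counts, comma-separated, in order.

33819732719881270820297640, 4894196422205298253024980

r27: T_27,10=26×196928100451110820242880+1001369304512841374110000=6121499916241722700424880; T_27,11=26×31882014375298512782500+196928100451110820242880=1025860474208872152587880; T_27,12=26×4284218746244111474800+31882014375298512782500=143271701777645411127300
r28: T_28,11=27×1025860474208872152587880+6121499916241722700424880=33819732719881270820297640; T_28,12=27×143271701777645411127300+1025860474208872152587880=4894196422205298253024980
Read c(28,11) = 33819732719881270820297640, c(28,12) = 4894196422205298253024980.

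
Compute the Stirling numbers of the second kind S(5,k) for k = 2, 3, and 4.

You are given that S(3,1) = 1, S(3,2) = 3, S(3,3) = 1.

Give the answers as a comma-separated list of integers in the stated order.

15, 25, 10

[4] T[4,1]:1*1+0=1 · T[4,2]:2*3+1=7 · T[4,3]:3*1+3=6 · T[4,4]:4*0+1=1
[5] T[5,2]:2*7+1=15 · T[5,3]:3*6+7=25 · T[5,4]:4*1+6=10
Read S(5,2) = 15, S(5,3) = 25, S(5,4) = 10.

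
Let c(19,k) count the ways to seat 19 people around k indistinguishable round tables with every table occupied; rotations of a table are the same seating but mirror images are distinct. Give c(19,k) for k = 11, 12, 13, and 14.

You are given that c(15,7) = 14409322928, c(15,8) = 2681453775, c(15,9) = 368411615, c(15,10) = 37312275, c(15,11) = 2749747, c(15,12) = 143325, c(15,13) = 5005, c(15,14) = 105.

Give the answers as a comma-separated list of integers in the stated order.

[16] T[16,8]:15*2681453775+14409322928=54631129553 · T[16,9]:15*368411615+2681453775=8207628000 · T[16,10]:15*37312275+368411615=928095740 · T[16,11]:15*2749747+37312275=78558480 · T[16,12]:15*143325+2749747=4899622 · T[16,13]:15*5005+143325=218400 · T[16,14]:15*105+5005=6580
[17] T[17,9]:16*8207628000+54631129553=185953177553 · T[17,10]:16*928095740+8207628000=23057159840 · T[17,11]:16*78558480+928095740=2185031420 · T[17,12]:16*4899622+78558480=156952432 · T[17,13]:16*218400+4899622=8394022 · T[17,14]:16*6580+218400=323680
[18] T[18,10]:17*23057159840+185953177553=577924894833 · T[18,11]:17*2185031420+23057159840=60202693980 · T[18,12]:17*156952432+2185031420=4853222764 · T[18,13]:17*8394022+156952432=299650806 · T[18,14]:17*323680+8394022=13896582
[19] T[19,11]:18*60202693980+577924894833=1661573386473 · T[19,12]:18*4853222764+60202693980=147560703732 · T[19,13]:18*299650806+4853222764=10246937272 · T[19,14]:18*13896582+299650806=549789282
Read c(19,11) = 1661573386473, c(19,12) = 147560703732, c(19,13) = 10246937272, c(19,14) = 549789282.

1661573386473, 147560703732, 10246937272, 549789282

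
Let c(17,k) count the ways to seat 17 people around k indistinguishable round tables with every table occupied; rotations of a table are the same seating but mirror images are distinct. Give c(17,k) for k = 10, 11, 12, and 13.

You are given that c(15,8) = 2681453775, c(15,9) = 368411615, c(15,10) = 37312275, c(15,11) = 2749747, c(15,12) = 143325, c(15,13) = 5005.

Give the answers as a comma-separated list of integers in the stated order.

i=16: T(16,9)=2681453775+15·368411615=8207628000 | T(16,10)=368411615+15·37312275=928095740 | T(16,11)=37312275+15·2749747=78558480 | T(16,12)=2749747+15·143325=4899622 | T(16,13)=143325+15·5005=218400
i=17: T(17,10)=8207628000+16·928095740=23057159840 | T(17,11)=928095740+16·78558480=2185031420 | T(17,12)=78558480+16·4899622=156952432 | T(17,13)=4899622+16·218400=8394022
Read c(17,10) = 23057159840, c(17,11) = 2185031420, c(17,12) = 156952432, c(17,13) = 8394022.

23057159840, 2185031420, 156952432, 8394022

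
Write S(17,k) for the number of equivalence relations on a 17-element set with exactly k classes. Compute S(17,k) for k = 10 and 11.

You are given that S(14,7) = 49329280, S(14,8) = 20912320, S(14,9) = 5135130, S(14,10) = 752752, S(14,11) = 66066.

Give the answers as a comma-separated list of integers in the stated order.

row 15: T[15][8]=8·20912320+49329280=216627840  T[15][9]=9·5135130+20912320=67128490  T[15][10]=10·752752+5135130=12662650  T[15][11]=11·66066+752752=1479478
row 16: T[16][9]=9·67128490+216627840=820784250  T[16][10]=10·12662650+67128490=193754990  T[16][11]=11·1479478+12662650=28936908
row 17: T[17][10]=10·193754990+820784250=2758334150  T[17][11]=11·28936908+193754990=512060978
Read S(17,10) = 2758334150, S(17,11) = 512060978.

2758334150, 512060978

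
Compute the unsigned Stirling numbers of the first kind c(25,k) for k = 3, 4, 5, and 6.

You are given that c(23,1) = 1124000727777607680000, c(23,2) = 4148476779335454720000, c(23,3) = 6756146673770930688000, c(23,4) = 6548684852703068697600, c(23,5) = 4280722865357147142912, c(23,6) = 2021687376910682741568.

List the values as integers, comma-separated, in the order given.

[24] T[24,2]:23*4148476779335454720000+1124000727777607680000=96538966652493066240000 · T[24,3]:23*6756146673770930688000+4148476779335454720000=159539850276066860544000 · T[24,4]:23*6548684852703068697600+6756146673770930688000=157375898285941510732800 · T[24,5]:23*4280722865357147142912+6548684852703068697600=105005310755917452984576 · T[24,6]:23*2021687376910682741568+4280722865357147142912=50779532534302850198976
[25] T[25,3]:24*159539850276066860544000+96538966652493066240000=3925495373278097719296000 · T[25,4]:24*157375898285941510732800+159539850276066860544000=3936561409138663118131200 · T[25,5]:24*105005310755917452984576+157375898285941510732800=2677503356427960382362624 · T[25,6]:24*50779532534302850198976+105005310755917452984576=1323714091579185857760000
Read c(25,3) = 3925495373278097719296000, c(25,4) = 3936561409138663118131200, c(25,5) = 2677503356427960382362624, c(25,6) = 1323714091579185857760000.

3925495373278097719296000, 3936561409138663118131200, 2677503356427960382362624, 1323714091579185857760000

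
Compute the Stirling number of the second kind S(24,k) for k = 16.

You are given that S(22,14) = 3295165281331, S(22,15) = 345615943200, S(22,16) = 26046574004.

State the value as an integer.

[23] T[23,15]:15*345615943200+3295165281331=8479404429331 · T[23,16]:16*26046574004+345615943200=762361127264
[24] T[24,16]:16*762361127264+8479404429331=20677182465555
Read S(24,16) = 20677182465555.

20677182465555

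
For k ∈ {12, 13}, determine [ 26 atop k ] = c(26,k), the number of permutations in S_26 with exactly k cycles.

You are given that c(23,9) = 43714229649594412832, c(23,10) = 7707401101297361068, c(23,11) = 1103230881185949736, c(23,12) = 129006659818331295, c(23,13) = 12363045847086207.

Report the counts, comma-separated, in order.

4284218746244111474800, 480544558742733545125

[24] T[24,10]:23*7707401101297361068+43714229649594412832=220984454979433717396 · T[24,11]:23*1103230881185949736+7707401101297361068=33081711368574204996 · T[24,12]:23*129006659818331295+1103230881185949736=4070384057007569521 · T[24,13]:23*12363045847086207+129006659818331295=413356714301314056
[25] T[25,11]:24*33081711368574204996+220984454979433717396=1014945527825214637300 · T[25,12]:24*4070384057007569521+33081711368574204996=130770928736755873500 · T[25,13]:24*413356714301314056+4070384057007569521=13990945200239106865
[26] T[26,12]:25*130770928736755873500+1014945527825214637300=4284218746244111474800 · T[26,13]:25*13990945200239106865+130770928736755873500=480544558742733545125
Read c(26,12) = 4284218746244111474800, c(26,13) = 480544558742733545125.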